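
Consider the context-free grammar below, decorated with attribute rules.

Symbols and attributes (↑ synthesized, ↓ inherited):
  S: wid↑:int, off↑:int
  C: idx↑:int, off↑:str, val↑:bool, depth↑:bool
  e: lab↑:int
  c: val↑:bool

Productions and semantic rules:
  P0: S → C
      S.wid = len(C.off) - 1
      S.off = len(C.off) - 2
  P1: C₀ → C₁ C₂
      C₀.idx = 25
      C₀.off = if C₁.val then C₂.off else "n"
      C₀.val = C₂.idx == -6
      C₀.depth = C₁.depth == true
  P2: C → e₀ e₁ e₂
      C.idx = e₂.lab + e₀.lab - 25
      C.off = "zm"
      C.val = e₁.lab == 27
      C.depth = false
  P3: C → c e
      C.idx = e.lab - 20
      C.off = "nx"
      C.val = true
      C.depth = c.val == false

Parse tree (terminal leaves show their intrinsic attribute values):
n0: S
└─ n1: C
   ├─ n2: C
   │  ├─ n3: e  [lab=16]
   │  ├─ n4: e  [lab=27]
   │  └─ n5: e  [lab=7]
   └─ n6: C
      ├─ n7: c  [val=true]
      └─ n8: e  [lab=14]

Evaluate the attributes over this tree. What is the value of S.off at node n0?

0

1. n3.lab = 16  [terminal]
2. n4.lab = 27  [terminal]
3. n5.lab = 7  [terminal]
4. n2.idx = -2  [e₂.lab + e₀.lab - 25]
5. n2.off = "zm"  ["zm"]
6. n2.val = true  [e₁.lab == 27]
7. n2.depth = false  [false]
8. n7.val = true  [terminal]
9. n8.lab = 14  [terminal]
10. n6.idx = -6  [e.lab - 20]
11. n6.off = "nx"  ["nx"]
12. n6.val = true  [true]
13. n6.depth = false  [c.val == false]
14. n1.idx = 25  [25]
15. n1.off = "nx"  [if C₁.val then C₂.off else "n"]
16. n1.val = true  [C₂.idx == -6]
17. n1.depth = false  [C₁.depth == true]
18. n0.wid = 1  [len(C.off) - 1]
19. n0.off = 0  [len(C.off) - 2]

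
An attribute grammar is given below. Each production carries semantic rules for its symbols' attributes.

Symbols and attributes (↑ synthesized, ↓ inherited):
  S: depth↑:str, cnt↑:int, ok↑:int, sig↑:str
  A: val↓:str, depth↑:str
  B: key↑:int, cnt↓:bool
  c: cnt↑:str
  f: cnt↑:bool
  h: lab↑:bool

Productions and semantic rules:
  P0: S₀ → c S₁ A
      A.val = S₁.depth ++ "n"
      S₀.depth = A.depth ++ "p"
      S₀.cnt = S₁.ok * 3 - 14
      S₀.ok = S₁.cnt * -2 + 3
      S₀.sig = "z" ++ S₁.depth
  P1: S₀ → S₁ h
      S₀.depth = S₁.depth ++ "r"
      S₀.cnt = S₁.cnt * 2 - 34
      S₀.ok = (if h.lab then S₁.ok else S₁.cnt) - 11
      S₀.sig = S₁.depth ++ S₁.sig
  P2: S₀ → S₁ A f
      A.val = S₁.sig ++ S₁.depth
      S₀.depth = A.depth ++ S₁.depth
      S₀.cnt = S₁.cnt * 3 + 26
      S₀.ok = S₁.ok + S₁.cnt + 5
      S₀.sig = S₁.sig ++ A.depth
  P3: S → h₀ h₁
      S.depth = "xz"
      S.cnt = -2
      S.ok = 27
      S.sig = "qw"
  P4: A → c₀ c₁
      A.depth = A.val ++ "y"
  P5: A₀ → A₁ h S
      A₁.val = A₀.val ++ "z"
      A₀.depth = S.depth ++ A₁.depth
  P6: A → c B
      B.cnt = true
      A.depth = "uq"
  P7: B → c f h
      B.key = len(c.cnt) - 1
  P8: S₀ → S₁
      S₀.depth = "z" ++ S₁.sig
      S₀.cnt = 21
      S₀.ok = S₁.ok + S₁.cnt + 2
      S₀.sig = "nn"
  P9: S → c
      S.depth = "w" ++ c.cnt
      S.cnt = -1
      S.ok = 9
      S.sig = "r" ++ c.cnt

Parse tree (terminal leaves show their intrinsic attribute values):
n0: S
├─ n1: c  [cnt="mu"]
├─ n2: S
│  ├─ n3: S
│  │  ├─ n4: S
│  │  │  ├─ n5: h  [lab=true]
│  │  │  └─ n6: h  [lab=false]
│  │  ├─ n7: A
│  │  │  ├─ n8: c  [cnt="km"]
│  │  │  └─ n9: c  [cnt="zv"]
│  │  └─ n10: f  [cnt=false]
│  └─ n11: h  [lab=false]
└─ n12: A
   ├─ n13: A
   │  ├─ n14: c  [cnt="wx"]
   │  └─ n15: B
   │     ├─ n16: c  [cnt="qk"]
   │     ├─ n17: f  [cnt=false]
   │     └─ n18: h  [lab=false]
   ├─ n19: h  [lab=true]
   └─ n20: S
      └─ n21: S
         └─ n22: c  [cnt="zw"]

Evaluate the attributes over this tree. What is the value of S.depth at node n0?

1. n1.cnt = "mu"  [terminal]
2. n5.lab = true  [terminal]
3. n6.lab = false  [terminal]
4. n4.depth = "xz"  ["xz"]
5. n4.cnt = -2  [-2]
6. n4.ok = 27  [27]
7. n4.sig = "qw"  ["qw"]
8. n7.val = "qwxz"  [S₁.sig ++ S₁.depth]
9. n8.cnt = "km"  [terminal]
10. n9.cnt = "zv"  [terminal]
11. n7.depth = "qwxzy"  [A.val ++ "y"]
12. n10.cnt = false  [terminal]
13. n3.depth = "qwxzyxz"  [A.depth ++ S₁.depth]
14. n3.cnt = 20  [S₁.cnt * 3 + 26]
15. n3.ok = 30  [S₁.ok + S₁.cnt + 5]
16. n3.sig = "qwqwxzy"  [S₁.sig ++ A.depth]
17. n11.lab = false  [terminal]
18. n2.depth = "qwxzyxzr"  [S₁.depth ++ "r"]
19. n2.cnt = 6  [S₁.cnt * 2 - 34]
20. n2.ok = 9  [(if h.lab then S₁.ok else S₁.cnt) - 11]
21. n2.sig = "qwxzyxzqwqwxzy"  [S₁.depth ++ S₁.sig]
22. n12.val = "qwxzyxzrn"  [S₁.depth ++ "n"]
23. n13.val = "qwxzyxzrnz"  [A₀.val ++ "z"]
24. n14.cnt = "wx"  [terminal]
25. n15.cnt = true  [true]
26. n16.cnt = "qk"  [terminal]
27. n17.cnt = false  [terminal]
28. n18.lab = false  [terminal]
29. n15.key = 1  [len(c.cnt) - 1]
30. n13.depth = "uq"  ["uq"]
31. n19.lab = true  [terminal]
32. n22.cnt = "zw"  [terminal]
33. n21.depth = "wzw"  ["w" ++ c.cnt]
34. n21.cnt = -1  [-1]
35. n21.ok = 9  [9]
36. n21.sig = "rzw"  ["r" ++ c.cnt]
37. n20.depth = "zrzw"  ["z" ++ S₁.sig]
38. n20.cnt = 21  [21]
39. n20.ok = 10  [S₁.ok + S₁.cnt + 2]
40. n20.sig = "nn"  ["nn"]
41. n12.depth = "zrzwuq"  [S.depth ++ A₁.depth]
42. n0.depth = "zrzwuqp"  [A.depth ++ "p"]
43. n0.cnt = 13  [S₁.ok * 3 - 14]
44. n0.ok = -9  [S₁.cnt * -2 + 3]
45. n0.sig = "zqwxzyxzr"  ["z" ++ S₁.depth]

"zrzwuqp"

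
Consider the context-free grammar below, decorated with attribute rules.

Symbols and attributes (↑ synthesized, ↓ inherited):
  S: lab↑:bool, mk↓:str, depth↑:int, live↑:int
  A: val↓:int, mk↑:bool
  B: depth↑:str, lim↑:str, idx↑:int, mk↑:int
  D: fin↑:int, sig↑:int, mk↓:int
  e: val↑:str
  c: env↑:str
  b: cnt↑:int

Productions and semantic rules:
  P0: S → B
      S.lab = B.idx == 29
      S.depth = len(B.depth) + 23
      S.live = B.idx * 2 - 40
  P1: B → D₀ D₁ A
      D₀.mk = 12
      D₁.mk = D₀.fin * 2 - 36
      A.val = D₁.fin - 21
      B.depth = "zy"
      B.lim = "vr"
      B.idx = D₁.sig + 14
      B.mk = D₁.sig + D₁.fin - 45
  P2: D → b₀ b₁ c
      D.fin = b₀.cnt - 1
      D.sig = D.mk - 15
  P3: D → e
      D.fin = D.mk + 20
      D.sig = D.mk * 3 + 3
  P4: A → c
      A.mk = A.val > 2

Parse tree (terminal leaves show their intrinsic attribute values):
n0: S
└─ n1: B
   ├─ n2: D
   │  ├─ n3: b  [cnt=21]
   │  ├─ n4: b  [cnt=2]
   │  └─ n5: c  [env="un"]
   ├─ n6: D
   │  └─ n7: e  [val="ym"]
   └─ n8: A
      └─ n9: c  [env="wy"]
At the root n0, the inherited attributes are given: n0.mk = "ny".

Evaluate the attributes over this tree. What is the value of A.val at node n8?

1. n0.mk = "ny"  [given at root]
2. n2.mk = 12  [12]
3. n3.cnt = 21  [terminal]
4. n4.cnt = 2  [terminal]
5. n5.env = "un"  [terminal]
6. n2.fin = 20  [b₀.cnt - 1]
7. n2.sig = -3  [D.mk - 15]
8. n6.mk = 4  [D₀.fin * 2 - 36]
9. n7.val = "ym"  [terminal]
10. n6.fin = 24  [D.mk + 20]
11. n6.sig = 15  [D.mk * 3 + 3]
12. n8.val = 3  [D₁.fin - 21]
13. n9.env = "wy"  [terminal]
14. n8.mk = true  [A.val > 2]
15. n1.depth = "zy"  ["zy"]
16. n1.lim = "vr"  ["vr"]
17. n1.idx = 29  [D₁.sig + 14]
18. n1.mk = -6  [D₁.sig + D₁.fin - 45]
19. n0.lab = true  [B.idx == 29]
20. n0.depth = 25  [len(B.depth) + 23]
21. n0.live = 18  [B.idx * 2 - 40]

3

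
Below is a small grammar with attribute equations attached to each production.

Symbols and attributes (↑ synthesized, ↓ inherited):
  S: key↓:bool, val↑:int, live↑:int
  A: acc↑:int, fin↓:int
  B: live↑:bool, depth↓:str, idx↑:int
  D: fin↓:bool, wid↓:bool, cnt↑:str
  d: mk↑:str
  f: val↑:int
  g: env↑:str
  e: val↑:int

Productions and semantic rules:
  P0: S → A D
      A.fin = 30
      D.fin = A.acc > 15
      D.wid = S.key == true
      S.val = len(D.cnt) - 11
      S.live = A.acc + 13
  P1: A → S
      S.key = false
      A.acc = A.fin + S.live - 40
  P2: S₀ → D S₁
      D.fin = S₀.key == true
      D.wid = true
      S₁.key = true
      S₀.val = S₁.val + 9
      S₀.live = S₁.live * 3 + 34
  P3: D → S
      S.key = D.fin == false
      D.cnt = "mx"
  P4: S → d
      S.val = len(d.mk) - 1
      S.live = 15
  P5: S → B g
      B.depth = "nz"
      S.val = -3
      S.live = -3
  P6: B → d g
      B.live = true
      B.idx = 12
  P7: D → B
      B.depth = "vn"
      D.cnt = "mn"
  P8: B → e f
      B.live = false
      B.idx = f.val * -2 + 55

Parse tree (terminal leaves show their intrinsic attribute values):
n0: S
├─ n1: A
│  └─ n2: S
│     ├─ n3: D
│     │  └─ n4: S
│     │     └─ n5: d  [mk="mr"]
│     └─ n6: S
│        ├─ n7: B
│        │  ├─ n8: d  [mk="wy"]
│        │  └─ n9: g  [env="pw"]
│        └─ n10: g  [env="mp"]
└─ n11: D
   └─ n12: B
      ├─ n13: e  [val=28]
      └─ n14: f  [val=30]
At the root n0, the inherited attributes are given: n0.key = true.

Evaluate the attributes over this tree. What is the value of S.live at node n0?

28

1. n0.key = true  [given at root]
2. n1.fin = 30  [30]
3. n2.key = false  [false]
4. n3.fin = false  [S₀.key == true]
5. n3.wid = true  [true]
6. n4.key = true  [D.fin == false]
7. n5.mk = "mr"  [terminal]
8. n4.val = 1  [len(d.mk) - 1]
9. n4.live = 15  [15]
10. n3.cnt = "mx"  ["mx"]
11. n6.key = true  [true]
12. n7.depth = "nz"  ["nz"]
13. n8.mk = "wy"  [terminal]
14. n9.env = "pw"  [terminal]
15. n7.live = true  [true]
16. n7.idx = 12  [12]
17. n10.env = "mp"  [terminal]
18. n6.val = -3  [-3]
19. n6.live = -3  [-3]
20. n2.val = 6  [S₁.val + 9]
21. n2.live = 25  [S₁.live * 3 + 34]
22. n1.acc = 15  [A.fin + S.live - 40]
23. n11.fin = false  [A.acc > 15]
24. n11.wid = true  [S.key == true]
25. n12.depth = "vn"  ["vn"]
26. n13.val = 28  [terminal]
27. n14.val = 30  [terminal]
28. n12.live = false  [false]
29. n12.idx = -5  [f.val * -2 + 55]
30. n11.cnt = "mn"  ["mn"]
31. n0.val = -9  [len(D.cnt) - 11]
32. n0.live = 28  [A.acc + 13]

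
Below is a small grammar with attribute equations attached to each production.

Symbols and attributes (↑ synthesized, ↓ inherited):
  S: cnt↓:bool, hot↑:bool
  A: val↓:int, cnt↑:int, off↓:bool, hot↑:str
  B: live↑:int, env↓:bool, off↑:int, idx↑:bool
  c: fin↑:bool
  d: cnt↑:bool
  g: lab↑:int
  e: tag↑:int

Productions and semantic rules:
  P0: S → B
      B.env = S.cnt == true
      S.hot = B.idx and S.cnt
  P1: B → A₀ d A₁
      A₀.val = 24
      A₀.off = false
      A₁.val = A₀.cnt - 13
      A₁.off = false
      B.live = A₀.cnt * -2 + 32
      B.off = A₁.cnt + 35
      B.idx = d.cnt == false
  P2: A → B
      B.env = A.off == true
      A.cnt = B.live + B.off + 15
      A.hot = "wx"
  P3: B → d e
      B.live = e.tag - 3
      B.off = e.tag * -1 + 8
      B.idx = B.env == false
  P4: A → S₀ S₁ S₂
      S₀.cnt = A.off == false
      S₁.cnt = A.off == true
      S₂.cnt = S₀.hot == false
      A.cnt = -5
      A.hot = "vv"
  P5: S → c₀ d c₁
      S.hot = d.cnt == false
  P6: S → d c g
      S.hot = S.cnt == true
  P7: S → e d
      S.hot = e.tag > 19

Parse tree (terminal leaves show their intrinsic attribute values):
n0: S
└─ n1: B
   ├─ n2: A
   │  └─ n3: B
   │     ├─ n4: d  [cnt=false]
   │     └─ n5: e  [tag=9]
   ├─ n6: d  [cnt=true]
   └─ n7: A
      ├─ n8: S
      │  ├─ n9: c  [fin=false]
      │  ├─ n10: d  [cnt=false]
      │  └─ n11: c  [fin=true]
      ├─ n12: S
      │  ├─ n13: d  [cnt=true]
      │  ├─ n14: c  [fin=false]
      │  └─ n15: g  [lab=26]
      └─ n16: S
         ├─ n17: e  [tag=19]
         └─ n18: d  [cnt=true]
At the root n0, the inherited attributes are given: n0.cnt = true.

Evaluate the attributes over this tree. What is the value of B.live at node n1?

1. n0.cnt = true  [given at root]
2. n1.env = true  [S.cnt == true]
3. n2.val = 24  [24]
4. n2.off = false  [false]
5. n3.env = false  [A.off == true]
6. n4.cnt = false  [terminal]
7. n5.tag = 9  [terminal]
8. n3.live = 6  [e.tag - 3]
9. n3.off = -1  [e.tag * -1 + 8]
10. n3.idx = true  [B.env == false]
11. n2.cnt = 20  [B.live + B.off + 15]
12. n2.hot = "wx"  ["wx"]
13. n6.cnt = true  [terminal]
14. n7.val = 7  [A₀.cnt - 13]
15. n7.off = false  [false]
16. n8.cnt = true  [A.off == false]
17. n9.fin = false  [terminal]
18. n10.cnt = false  [terminal]
19. n11.fin = true  [terminal]
20. n8.hot = true  [d.cnt == false]
21. n12.cnt = false  [A.off == true]
22. n13.cnt = true  [terminal]
23. n14.fin = false  [terminal]
24. n15.lab = 26  [terminal]
25. n12.hot = false  [S.cnt == true]
26. n16.cnt = false  [S₀.hot == false]
27. n17.tag = 19  [terminal]
28. n18.cnt = true  [terminal]
29. n16.hot = false  [e.tag > 19]
30. n7.cnt = -5  [-5]
31. n7.hot = "vv"  ["vv"]
32. n1.live = -8  [A₀.cnt * -2 + 32]
33. n1.off = 30  [A₁.cnt + 35]
34. n1.idx = false  [d.cnt == false]
35. n0.hot = false  [B.idx and S.cnt]

-8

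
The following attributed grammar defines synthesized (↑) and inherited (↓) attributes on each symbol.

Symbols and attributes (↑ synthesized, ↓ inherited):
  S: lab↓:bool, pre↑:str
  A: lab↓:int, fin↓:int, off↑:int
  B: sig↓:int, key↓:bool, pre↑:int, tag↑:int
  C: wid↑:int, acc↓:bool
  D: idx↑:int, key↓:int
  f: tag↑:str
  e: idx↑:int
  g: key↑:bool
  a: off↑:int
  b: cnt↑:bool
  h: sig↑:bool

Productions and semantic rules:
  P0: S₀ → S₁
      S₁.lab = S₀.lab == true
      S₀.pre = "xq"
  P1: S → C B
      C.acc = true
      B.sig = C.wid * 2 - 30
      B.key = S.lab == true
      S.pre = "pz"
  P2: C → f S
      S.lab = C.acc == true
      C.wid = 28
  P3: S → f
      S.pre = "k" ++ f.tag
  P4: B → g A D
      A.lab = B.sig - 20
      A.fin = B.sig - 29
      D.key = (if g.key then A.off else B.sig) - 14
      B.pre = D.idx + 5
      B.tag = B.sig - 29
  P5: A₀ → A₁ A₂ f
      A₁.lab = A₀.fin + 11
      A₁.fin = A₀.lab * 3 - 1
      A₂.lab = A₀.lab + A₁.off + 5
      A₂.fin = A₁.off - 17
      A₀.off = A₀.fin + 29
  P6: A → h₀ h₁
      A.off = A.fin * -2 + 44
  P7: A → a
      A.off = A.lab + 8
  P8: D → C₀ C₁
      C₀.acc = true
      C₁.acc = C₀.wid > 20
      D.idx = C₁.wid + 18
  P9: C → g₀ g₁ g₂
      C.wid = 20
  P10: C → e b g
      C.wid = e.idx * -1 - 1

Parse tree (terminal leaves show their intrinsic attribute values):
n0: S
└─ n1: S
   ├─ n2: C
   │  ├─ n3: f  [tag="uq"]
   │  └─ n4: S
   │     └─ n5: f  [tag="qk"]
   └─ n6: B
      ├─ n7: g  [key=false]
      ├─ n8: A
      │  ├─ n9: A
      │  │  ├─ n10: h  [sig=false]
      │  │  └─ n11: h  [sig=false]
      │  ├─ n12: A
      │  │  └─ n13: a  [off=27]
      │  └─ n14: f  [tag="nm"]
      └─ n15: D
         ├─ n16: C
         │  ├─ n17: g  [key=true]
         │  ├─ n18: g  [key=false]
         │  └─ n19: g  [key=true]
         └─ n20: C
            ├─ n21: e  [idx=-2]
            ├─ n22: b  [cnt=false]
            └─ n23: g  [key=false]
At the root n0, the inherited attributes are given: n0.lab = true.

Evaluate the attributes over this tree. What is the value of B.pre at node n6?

24

1. n0.lab = true  [given at root]
2. n1.lab = true  [S₀.lab == true]
3. n2.acc = true  [true]
4. n3.tag = "uq"  [terminal]
5. n4.lab = true  [C.acc == true]
6. n5.tag = "qk"  [terminal]
7. n4.pre = "kqk"  ["k" ++ f.tag]
8. n2.wid = 28  [28]
9. n6.sig = 26  [C.wid * 2 - 30]
10. n6.key = true  [S.lab == true]
11. n7.key = false  [terminal]
12. n8.lab = 6  [B.sig - 20]
13. n8.fin = -3  [B.sig - 29]
14. n9.lab = 8  [A₀.fin + 11]
15. n9.fin = 17  [A₀.lab * 3 - 1]
16. n10.sig = false  [terminal]
17. n11.sig = false  [terminal]
18. n9.off = 10  [A.fin * -2 + 44]
19. n12.lab = 21  [A₀.lab + A₁.off + 5]
20. n12.fin = -7  [A₁.off - 17]
21. n13.off = 27  [terminal]
22. n12.off = 29  [A.lab + 8]
23. n14.tag = "nm"  [terminal]
24. n8.off = 26  [A₀.fin + 29]
25. n15.key = 12  [(if g.key then A.off else B.sig) - 14]
26. n16.acc = true  [true]
27. n17.key = true  [terminal]
28. n18.key = false  [terminal]
29. n19.key = true  [terminal]
30. n16.wid = 20  [20]
31. n20.acc = false  [C₀.wid > 20]
32. n21.idx = -2  [terminal]
33. n22.cnt = false  [terminal]
34. n23.key = false  [terminal]
35. n20.wid = 1  [e.idx * -1 - 1]
36. n15.idx = 19  [C₁.wid + 18]
37. n6.pre = 24  [D.idx + 5]
38. n6.tag = -3  [B.sig - 29]
39. n1.pre = "pz"  ["pz"]
40. n0.pre = "xq"  ["xq"]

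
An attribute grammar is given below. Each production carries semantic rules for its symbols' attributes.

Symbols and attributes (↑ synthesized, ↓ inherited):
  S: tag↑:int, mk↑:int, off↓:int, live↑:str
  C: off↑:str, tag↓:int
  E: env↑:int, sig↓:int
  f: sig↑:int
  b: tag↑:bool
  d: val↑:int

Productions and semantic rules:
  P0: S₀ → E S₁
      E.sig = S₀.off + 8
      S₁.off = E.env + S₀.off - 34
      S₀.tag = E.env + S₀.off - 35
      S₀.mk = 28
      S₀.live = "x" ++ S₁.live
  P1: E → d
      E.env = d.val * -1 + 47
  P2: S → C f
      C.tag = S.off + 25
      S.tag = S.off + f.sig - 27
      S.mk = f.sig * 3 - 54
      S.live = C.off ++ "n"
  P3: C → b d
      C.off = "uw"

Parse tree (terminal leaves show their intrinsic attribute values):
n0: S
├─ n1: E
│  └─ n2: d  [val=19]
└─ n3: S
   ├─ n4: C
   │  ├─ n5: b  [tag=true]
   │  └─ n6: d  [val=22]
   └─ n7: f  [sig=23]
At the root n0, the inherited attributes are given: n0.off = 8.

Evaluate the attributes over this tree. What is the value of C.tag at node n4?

1. n0.off = 8  [given at root]
2. n1.sig = 16  [S₀.off + 8]
3. n2.val = 19  [terminal]
4. n1.env = 28  [d.val * -1 + 47]
5. n3.off = 2  [E.env + S₀.off - 34]
6. n4.tag = 27  [S.off + 25]
7. n5.tag = true  [terminal]
8. n6.val = 22  [terminal]
9. n4.off = "uw"  ["uw"]
10. n7.sig = 23  [terminal]
11. n3.tag = -2  [S.off + f.sig - 27]
12. n3.mk = 15  [f.sig * 3 - 54]
13. n3.live = "uwn"  [C.off ++ "n"]
14. n0.tag = 1  [E.env + S₀.off - 35]
15. n0.mk = 28  [28]
16. n0.live = "xuwn"  ["x" ++ S₁.live]

27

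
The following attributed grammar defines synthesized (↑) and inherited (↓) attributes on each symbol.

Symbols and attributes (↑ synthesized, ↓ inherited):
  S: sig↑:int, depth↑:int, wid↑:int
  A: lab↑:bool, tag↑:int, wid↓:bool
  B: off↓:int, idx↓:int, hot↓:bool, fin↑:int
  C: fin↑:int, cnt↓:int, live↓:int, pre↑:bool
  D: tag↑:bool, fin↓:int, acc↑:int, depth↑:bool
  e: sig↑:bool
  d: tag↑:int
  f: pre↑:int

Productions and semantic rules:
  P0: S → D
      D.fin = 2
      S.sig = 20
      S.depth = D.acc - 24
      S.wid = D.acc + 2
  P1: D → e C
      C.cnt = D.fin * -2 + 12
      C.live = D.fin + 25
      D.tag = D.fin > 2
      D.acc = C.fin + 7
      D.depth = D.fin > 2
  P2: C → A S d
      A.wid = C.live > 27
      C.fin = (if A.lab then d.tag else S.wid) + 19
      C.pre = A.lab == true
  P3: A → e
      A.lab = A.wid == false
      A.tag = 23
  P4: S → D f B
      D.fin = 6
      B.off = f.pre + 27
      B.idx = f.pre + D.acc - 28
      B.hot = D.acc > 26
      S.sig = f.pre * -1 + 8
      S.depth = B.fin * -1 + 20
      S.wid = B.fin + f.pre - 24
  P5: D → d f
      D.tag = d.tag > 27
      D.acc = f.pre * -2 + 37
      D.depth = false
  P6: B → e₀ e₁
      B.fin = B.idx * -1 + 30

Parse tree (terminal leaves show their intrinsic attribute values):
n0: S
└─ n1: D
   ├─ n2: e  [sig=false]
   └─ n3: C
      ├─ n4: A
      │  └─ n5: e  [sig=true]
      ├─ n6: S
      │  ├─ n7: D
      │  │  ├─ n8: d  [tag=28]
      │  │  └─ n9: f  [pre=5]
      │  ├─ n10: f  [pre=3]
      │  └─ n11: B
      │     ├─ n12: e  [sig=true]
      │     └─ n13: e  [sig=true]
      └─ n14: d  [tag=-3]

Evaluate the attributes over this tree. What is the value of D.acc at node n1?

1. n1.fin = 2  [2]
2. n2.sig = false  [terminal]
3. n3.cnt = 8  [D.fin * -2 + 12]
4. n3.live = 27  [D.fin + 25]
5. n4.wid = false  [C.live > 27]
6. n5.sig = true  [terminal]
7. n4.lab = true  [A.wid == false]
8. n4.tag = 23  [23]
9. n7.fin = 6  [6]
10. n8.tag = 28  [terminal]
11. n9.pre = 5  [terminal]
12. n7.tag = true  [d.tag > 27]
13. n7.acc = 27  [f.pre * -2 + 37]
14. n7.depth = false  [false]
15. n10.pre = 3  [terminal]
16. n11.off = 30  [f.pre + 27]
17. n11.idx = 2  [f.pre + D.acc - 28]
18. n11.hot = true  [D.acc > 26]
19. n12.sig = true  [terminal]
20. n13.sig = true  [terminal]
21. n11.fin = 28  [B.idx * -1 + 30]
22. n6.sig = 5  [f.pre * -1 + 8]
23. n6.depth = -8  [B.fin * -1 + 20]
24. n6.wid = 7  [B.fin + f.pre - 24]
25. n14.tag = -3  [terminal]
26. n3.fin = 16  [(if A.lab then d.tag else S.wid) + 19]
27. n3.pre = true  [A.lab == true]
28. n1.tag = false  [D.fin > 2]
29. n1.acc = 23  [C.fin + 7]
30. n1.depth = false  [D.fin > 2]
31. n0.sig = 20  [20]
32. n0.depth = -1  [D.acc - 24]
33. n0.wid = 25  [D.acc + 2]

23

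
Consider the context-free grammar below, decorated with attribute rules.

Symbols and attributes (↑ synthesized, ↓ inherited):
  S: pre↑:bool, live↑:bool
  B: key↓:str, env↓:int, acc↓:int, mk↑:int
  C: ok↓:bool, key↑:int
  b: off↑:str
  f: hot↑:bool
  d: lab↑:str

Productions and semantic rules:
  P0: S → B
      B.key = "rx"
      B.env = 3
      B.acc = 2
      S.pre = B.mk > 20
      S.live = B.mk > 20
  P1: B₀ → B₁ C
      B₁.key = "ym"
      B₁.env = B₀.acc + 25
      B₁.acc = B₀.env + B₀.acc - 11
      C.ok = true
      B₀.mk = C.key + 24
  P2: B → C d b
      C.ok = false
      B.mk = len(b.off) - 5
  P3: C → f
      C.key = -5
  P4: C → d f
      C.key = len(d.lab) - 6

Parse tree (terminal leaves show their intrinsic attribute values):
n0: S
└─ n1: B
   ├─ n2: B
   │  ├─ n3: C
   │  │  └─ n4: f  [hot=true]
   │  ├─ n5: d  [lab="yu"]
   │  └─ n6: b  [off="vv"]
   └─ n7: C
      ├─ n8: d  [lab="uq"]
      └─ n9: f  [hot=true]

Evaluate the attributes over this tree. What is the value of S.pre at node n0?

1. n1.key = "rx"  ["rx"]
2. n1.env = 3  [3]
3. n1.acc = 2  [2]
4. n2.key = "ym"  ["ym"]
5. n2.env = 27  [B₀.acc + 25]
6. n2.acc = -6  [B₀.env + B₀.acc - 11]
7. n3.ok = false  [false]
8. n4.hot = true  [terminal]
9. n3.key = -5  [-5]
10. n5.lab = "yu"  [terminal]
11. n6.off = "vv"  [terminal]
12. n2.mk = -3  [len(b.off) - 5]
13. n7.ok = true  [true]
14. n8.lab = "uq"  [terminal]
15. n9.hot = true  [terminal]
16. n7.key = -4  [len(d.lab) - 6]
17. n1.mk = 20  [C.key + 24]
18. n0.pre = false  [B.mk > 20]
19. n0.live = false  [B.mk > 20]

false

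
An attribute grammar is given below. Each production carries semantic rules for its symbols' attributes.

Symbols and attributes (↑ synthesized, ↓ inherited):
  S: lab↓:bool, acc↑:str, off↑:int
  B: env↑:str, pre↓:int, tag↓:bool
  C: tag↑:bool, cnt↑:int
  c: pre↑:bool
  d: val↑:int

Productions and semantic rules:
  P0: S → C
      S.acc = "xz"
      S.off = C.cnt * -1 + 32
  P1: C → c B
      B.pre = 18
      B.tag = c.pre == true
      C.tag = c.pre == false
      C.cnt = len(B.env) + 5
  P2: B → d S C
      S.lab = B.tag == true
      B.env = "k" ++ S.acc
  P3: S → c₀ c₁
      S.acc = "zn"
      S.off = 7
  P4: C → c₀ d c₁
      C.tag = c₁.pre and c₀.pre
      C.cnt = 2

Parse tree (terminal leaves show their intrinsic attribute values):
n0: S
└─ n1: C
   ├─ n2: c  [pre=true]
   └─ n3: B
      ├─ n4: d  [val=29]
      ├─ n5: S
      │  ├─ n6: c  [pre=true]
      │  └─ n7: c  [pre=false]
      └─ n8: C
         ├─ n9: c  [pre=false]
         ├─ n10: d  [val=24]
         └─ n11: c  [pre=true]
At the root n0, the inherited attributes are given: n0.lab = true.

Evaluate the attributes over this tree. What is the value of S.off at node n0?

24

1. n0.lab = true  [given at root]
2. n2.pre = true  [terminal]
3. n3.pre = 18  [18]
4. n3.tag = true  [c.pre == true]
5. n4.val = 29  [terminal]
6. n5.lab = true  [B.tag == true]
7. n6.pre = true  [terminal]
8. n7.pre = false  [terminal]
9. n5.acc = "zn"  ["zn"]
10. n5.off = 7  [7]
11. n9.pre = false  [terminal]
12. n10.val = 24  [terminal]
13. n11.pre = true  [terminal]
14. n8.tag = false  [c₁.pre and c₀.pre]
15. n8.cnt = 2  [2]
16. n3.env = "kzn"  ["k" ++ S.acc]
17. n1.tag = false  [c.pre == false]
18. n1.cnt = 8  [len(B.env) + 5]
19. n0.acc = "xz"  ["xz"]
20. n0.off = 24  [C.cnt * -1 + 32]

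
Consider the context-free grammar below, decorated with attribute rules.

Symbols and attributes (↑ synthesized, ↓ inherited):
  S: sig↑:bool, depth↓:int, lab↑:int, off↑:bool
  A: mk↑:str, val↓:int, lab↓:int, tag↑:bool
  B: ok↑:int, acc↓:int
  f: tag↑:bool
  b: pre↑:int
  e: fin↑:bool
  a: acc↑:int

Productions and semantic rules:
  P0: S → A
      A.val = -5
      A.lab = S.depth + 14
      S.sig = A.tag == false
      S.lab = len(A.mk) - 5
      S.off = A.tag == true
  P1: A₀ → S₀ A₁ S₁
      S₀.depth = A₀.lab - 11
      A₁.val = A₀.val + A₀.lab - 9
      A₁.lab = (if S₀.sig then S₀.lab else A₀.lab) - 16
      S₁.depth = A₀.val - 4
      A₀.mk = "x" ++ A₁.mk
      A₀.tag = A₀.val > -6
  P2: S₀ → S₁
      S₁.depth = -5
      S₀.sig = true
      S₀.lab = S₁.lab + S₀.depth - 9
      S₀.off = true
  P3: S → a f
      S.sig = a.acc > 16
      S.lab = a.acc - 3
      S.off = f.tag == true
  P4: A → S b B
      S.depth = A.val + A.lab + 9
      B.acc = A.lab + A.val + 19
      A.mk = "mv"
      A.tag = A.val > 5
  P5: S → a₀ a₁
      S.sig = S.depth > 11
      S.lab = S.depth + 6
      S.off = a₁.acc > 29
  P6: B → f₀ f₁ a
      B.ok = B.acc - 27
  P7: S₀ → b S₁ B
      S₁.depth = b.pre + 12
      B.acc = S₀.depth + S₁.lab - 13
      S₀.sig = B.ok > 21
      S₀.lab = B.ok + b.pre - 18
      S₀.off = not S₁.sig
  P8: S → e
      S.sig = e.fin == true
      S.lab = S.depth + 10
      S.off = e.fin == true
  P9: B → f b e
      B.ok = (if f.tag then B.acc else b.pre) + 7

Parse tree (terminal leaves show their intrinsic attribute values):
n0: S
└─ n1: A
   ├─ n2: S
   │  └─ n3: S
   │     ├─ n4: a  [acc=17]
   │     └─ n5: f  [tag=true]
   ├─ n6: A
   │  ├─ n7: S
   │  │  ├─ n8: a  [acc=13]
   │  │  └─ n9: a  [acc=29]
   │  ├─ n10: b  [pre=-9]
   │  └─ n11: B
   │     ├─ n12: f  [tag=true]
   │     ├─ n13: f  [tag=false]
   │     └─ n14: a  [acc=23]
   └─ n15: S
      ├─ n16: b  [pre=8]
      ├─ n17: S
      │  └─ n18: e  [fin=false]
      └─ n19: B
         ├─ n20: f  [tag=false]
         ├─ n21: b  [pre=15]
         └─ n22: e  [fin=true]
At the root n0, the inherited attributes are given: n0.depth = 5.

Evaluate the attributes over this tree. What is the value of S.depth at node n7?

1. n0.depth = 5  [given at root]
2. n1.val = -5  [-5]
3. n1.lab = 19  [S.depth + 14]
4. n2.depth = 8  [A₀.lab - 11]
5. n3.depth = -5  [-5]
6. n4.acc = 17  [terminal]
7. n5.tag = true  [terminal]
8. n3.sig = true  [a.acc > 16]
9. n3.lab = 14  [a.acc - 3]
10. n3.off = true  [f.tag == true]
11. n2.sig = true  [true]
12. n2.lab = 13  [S₁.lab + S₀.depth - 9]
13. n2.off = true  [true]
14. n6.val = 5  [A₀.val + A₀.lab - 9]
15. n6.lab = -3  [(if S₀.sig then S₀.lab else A₀.lab) - 16]
16. n7.depth = 11  [A.val + A.lab + 9]
17. n8.acc = 13  [terminal]
18. n9.acc = 29  [terminal]
19. n7.sig = false  [S.depth > 11]
20. n7.lab = 17  [S.depth + 6]
21. n7.off = false  [a₁.acc > 29]
22. n10.pre = -9  [terminal]
23. n11.acc = 21  [A.lab + A.val + 19]
24. n12.tag = true  [terminal]
25. n13.tag = false  [terminal]
26. n14.acc = 23  [terminal]
27. n11.ok = -6  [B.acc - 27]
28. n6.mk = "mv"  ["mv"]
29. n6.tag = false  [A.val > 5]
30. n15.depth = -9  [A₀.val - 4]
31. n16.pre = 8  [terminal]
32. n17.depth = 20  [b.pre + 12]
33. n18.fin = false  [terminal]
34. n17.sig = false  [e.fin == true]
35. n17.lab = 30  [S.depth + 10]
36. n17.off = false  [e.fin == true]
37. n19.acc = 8  [S₀.depth + S₁.lab - 13]
38. n20.tag = false  [terminal]
39. n21.pre = 15  [terminal]
40. n22.fin = true  [terminal]
41. n19.ok = 22  [(if f.tag then B.acc else b.pre) + 7]
42. n15.sig = true  [B.ok > 21]
43. n15.lab = 12  [B.ok + b.pre - 18]
44. n15.off = true  [not S₁.sig]
45. n1.mk = "xmv"  ["x" ++ A₁.mk]
46. n1.tag = true  [A₀.val > -6]
47. n0.sig = false  [A.tag == false]
48. n0.lab = -2  [len(A.mk) - 5]
49. n0.off = true  [A.tag == true]

11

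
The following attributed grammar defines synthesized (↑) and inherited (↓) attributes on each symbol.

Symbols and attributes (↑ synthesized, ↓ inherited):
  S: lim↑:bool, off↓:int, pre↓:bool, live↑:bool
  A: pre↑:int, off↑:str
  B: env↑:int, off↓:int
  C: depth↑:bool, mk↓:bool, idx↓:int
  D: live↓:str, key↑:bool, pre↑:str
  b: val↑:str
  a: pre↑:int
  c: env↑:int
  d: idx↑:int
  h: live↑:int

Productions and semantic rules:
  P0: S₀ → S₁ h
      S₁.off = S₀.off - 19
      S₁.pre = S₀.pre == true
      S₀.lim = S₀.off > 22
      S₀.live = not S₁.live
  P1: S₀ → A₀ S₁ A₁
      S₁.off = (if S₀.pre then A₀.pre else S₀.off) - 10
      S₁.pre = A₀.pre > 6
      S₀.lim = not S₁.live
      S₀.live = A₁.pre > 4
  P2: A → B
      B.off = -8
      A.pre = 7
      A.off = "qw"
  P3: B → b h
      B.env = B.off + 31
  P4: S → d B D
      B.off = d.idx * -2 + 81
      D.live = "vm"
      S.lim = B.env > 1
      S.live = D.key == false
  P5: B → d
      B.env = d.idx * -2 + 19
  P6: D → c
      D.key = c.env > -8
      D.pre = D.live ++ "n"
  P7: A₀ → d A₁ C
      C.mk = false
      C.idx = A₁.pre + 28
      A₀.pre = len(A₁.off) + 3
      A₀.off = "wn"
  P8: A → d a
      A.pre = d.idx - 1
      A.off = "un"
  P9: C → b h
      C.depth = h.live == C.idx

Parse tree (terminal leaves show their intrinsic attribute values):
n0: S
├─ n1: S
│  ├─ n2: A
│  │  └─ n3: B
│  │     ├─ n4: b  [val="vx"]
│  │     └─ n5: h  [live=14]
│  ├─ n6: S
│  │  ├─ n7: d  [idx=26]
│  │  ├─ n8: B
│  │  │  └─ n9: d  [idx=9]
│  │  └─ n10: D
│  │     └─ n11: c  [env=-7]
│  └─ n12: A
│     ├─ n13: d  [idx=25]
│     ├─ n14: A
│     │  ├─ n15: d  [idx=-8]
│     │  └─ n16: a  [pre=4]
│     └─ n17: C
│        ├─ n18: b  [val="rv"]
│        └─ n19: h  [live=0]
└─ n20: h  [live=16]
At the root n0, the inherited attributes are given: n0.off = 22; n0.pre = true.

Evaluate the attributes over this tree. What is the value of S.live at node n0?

false

1. n0.off = 22  [given at root]
2. n0.pre = true  [given at root]
3. n1.off = 3  [S₀.off - 19]
4. n1.pre = true  [S₀.pre == true]
5. n3.off = -8  [-8]
6. n4.val = "vx"  [terminal]
7. n5.live = 14  [terminal]
8. n3.env = 23  [B.off + 31]
9. n2.pre = 7  [7]
10. n2.off = "qw"  ["qw"]
11. n6.off = -3  [(if S₀.pre then A₀.pre else S₀.off) - 10]
12. n6.pre = true  [A₀.pre > 6]
13. n7.idx = 26  [terminal]
14. n8.off = 29  [d.idx * -2 + 81]
15. n9.idx = 9  [terminal]
16. n8.env = 1  [d.idx * -2 + 19]
17. n10.live = "vm"  ["vm"]
18. n11.env = -7  [terminal]
19. n10.key = true  [c.env > -8]
20. n10.pre = "vmn"  [D.live ++ "n"]
21. n6.lim = false  [B.env > 1]
22. n6.live = false  [D.key == false]
23. n13.idx = 25  [terminal]
24. n15.idx = -8  [terminal]
25. n16.pre = 4  [terminal]
26. n14.pre = -9  [d.idx - 1]
27. n14.off = "un"  ["un"]
28. n17.mk = false  [false]
29. n17.idx = 19  [A₁.pre + 28]
30. n18.val = "rv"  [terminal]
31. n19.live = 0  [terminal]
32. n17.depth = false  [h.live == C.idx]
33. n12.pre = 5  [len(A₁.off) + 3]
34. n12.off = "wn"  ["wn"]
35. n1.lim = true  [not S₁.live]
36. n1.live = true  [A₁.pre > 4]
37. n20.live = 16  [terminal]
38. n0.lim = false  [S₀.off > 22]
39. n0.live = false  [not S₁.live]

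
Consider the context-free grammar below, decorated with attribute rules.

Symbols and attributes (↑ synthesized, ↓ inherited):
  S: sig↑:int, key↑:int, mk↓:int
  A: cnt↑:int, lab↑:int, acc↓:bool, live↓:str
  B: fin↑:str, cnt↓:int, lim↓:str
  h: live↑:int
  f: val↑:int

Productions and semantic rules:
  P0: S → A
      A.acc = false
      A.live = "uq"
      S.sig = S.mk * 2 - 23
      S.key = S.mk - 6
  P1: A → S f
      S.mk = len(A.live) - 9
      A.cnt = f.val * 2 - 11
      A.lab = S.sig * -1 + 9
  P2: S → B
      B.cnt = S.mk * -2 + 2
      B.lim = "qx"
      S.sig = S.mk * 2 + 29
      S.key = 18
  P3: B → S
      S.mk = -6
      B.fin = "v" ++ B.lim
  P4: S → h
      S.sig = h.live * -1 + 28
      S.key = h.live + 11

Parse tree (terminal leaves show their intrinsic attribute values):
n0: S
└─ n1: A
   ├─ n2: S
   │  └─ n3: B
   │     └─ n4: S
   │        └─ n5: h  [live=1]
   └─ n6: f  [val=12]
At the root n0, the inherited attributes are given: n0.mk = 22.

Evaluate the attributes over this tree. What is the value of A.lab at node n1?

1. n0.mk = 22  [given at root]
2. n1.acc = false  [false]
3. n1.live = "uq"  ["uq"]
4. n2.mk = -7  [len(A.live) - 9]
5. n3.cnt = 16  [S.mk * -2 + 2]
6. n3.lim = "qx"  ["qx"]
7. n4.mk = -6  [-6]
8. n5.live = 1  [terminal]
9. n4.sig = 27  [h.live * -1 + 28]
10. n4.key = 12  [h.live + 11]
11. n3.fin = "vqx"  ["v" ++ B.lim]
12. n2.sig = 15  [S.mk * 2 + 29]
13. n2.key = 18  [18]
14. n6.val = 12  [terminal]
15. n1.cnt = 13  [f.val * 2 - 11]
16. n1.lab = -6  [S.sig * -1 + 9]
17. n0.sig = 21  [S.mk * 2 - 23]
18. n0.key = 16  [S.mk - 6]

-6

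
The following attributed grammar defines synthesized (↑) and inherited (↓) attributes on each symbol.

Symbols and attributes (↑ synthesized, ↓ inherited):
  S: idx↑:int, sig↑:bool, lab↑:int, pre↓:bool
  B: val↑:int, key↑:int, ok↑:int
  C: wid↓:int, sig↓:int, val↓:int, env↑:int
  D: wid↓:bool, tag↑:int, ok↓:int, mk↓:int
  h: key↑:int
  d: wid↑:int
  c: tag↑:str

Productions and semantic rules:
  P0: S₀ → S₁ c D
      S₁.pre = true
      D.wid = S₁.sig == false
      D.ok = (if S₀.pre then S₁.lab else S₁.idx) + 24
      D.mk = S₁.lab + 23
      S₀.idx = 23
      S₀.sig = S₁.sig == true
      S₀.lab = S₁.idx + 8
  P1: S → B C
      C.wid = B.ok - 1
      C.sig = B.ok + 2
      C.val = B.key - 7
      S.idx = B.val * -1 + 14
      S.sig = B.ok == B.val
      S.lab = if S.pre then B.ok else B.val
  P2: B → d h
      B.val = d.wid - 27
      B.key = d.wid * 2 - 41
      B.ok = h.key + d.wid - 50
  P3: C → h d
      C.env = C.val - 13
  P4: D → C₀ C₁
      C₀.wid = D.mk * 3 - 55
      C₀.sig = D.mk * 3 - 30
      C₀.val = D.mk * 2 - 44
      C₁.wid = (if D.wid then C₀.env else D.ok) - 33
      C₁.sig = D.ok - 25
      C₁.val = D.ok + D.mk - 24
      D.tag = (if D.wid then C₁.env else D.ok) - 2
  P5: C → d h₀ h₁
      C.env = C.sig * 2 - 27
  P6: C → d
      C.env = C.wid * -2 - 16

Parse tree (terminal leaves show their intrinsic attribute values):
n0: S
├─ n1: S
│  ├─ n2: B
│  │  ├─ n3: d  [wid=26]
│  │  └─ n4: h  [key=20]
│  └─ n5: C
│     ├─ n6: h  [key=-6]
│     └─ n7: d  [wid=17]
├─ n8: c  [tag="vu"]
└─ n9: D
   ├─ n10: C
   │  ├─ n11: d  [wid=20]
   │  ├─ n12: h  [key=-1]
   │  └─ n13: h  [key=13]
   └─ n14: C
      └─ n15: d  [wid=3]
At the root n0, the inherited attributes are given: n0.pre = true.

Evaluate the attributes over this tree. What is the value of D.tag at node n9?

1. n0.pre = true  [given at root]
2. n1.pre = true  [true]
3. n3.wid = 26  [terminal]
4. n4.key = 20  [terminal]
5. n2.val = -1  [d.wid - 27]
6. n2.key = 11  [d.wid * 2 - 41]
7. n2.ok = -4  [h.key + d.wid - 50]
8. n5.wid = -5  [B.ok - 1]
9. n5.sig = -2  [B.ok + 2]
10. n5.val = 4  [B.key - 7]
11. n6.key = -6  [terminal]
12. n7.wid = 17  [terminal]
13. n5.env = -9  [C.val - 13]
14. n1.idx = 15  [B.val * -1 + 14]
15. n1.sig = false  [B.ok == B.val]
16. n1.lab = -4  [if S.pre then B.ok else B.val]
17. n8.tag = "vu"  [terminal]
18. n9.wid = true  [S₁.sig == false]
19. n9.ok = 20  [(if S₀.pre then S₁.lab else S₁.idx) + 24]
20. n9.mk = 19  [S₁.lab + 23]
21. n10.wid = 2  [D.mk * 3 - 55]
22. n10.sig = 27  [D.mk * 3 - 30]
23. n10.val = -6  [D.mk * 2 - 44]
24. n11.wid = 20  [terminal]
25. n12.key = -1  [terminal]
26. n13.key = 13  [terminal]
27. n10.env = 27  [C.sig * 2 - 27]
28. n14.wid = -6  [(if D.wid then C₀.env else D.ok) - 33]
29. n14.sig = -5  [D.ok - 25]
30. n14.val = 15  [D.ok + D.mk - 24]
31. n15.wid = 3  [terminal]
32. n14.env = -4  [C.wid * -2 - 16]
33. n9.tag = -6  [(if D.wid then C₁.env else D.ok) - 2]
34. n0.idx = 23  [23]
35. n0.sig = false  [S₁.sig == true]
36. n0.lab = 23  [S₁.idx + 8]

-6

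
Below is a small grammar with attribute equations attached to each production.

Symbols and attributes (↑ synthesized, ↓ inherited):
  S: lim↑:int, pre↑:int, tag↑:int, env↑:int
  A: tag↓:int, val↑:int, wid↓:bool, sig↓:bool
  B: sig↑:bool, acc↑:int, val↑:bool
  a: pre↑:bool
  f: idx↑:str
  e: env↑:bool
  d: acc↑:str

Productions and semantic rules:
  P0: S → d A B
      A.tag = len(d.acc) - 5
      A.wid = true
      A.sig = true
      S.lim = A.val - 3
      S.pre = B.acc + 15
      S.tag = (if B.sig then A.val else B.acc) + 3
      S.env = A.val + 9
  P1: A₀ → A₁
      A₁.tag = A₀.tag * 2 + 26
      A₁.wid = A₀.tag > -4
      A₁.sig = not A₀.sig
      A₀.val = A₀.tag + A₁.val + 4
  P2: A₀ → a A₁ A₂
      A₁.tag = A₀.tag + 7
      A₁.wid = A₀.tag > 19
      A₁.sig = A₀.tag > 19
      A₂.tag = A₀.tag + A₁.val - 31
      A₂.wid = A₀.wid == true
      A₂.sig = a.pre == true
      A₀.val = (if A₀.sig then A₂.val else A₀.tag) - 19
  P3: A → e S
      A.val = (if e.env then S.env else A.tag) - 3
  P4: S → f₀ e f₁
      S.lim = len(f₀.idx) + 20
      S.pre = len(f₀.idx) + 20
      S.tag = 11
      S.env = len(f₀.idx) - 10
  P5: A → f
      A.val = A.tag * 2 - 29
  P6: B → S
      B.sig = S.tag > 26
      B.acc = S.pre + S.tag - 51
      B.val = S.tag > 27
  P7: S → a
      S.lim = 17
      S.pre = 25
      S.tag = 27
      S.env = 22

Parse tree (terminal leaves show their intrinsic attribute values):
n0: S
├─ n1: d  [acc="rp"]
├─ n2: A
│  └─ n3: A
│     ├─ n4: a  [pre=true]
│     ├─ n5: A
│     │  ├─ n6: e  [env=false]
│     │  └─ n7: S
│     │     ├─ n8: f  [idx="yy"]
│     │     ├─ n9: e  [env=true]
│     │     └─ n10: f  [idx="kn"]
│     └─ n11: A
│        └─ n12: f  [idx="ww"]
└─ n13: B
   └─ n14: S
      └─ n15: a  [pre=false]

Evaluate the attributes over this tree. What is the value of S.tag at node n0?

1. n1.acc = "rp"  [terminal]
2. n2.tag = -3  [len(d.acc) - 5]
3. n2.wid = true  [true]
4. n2.sig = true  [true]
5. n3.tag = 20  [A₀.tag * 2 + 26]
6. n3.wid = true  [A₀.tag > -4]
7. n3.sig = false  [not A₀.sig]
8. n4.pre = true  [terminal]
9. n5.tag = 27  [A₀.tag + 7]
10. n5.wid = true  [A₀.tag > 19]
11. n5.sig = true  [A₀.tag > 19]
12. n6.env = false  [terminal]
13. n8.idx = "yy"  [terminal]
14. n9.env = true  [terminal]
15. n10.idx = "kn"  [terminal]
16. n7.lim = 22  [len(f₀.idx) + 20]
17. n7.pre = 22  [len(f₀.idx) + 20]
18. n7.tag = 11  [11]
19. n7.env = -8  [len(f₀.idx) - 10]
20. n5.val = 24  [(if e.env then S.env else A.tag) - 3]
21. n11.tag = 13  [A₀.tag + A₁.val - 31]
22. n11.wid = true  [A₀.wid == true]
23. n11.sig = true  [a.pre == true]
24. n12.idx = "ww"  [terminal]
25. n11.val = -3  [A.tag * 2 - 29]
26. n3.val = 1  [(if A₀.sig then A₂.val else A₀.tag) - 19]
27. n2.val = 2  [A₀.tag + A₁.val + 4]
28. n15.pre = false  [terminal]
29. n14.lim = 17  [17]
30. n14.pre = 25  [25]
31. n14.tag = 27  [27]
32. n14.env = 22  [22]
33. n13.sig = true  [S.tag > 26]
34. n13.acc = 1  [S.pre + S.tag - 51]
35. n13.val = false  [S.tag > 27]
36. n0.lim = -1  [A.val - 3]
37. n0.pre = 16  [B.acc + 15]
38. n0.tag = 5  [(if B.sig then A.val else B.acc) + 3]
39. n0.env = 11  [A.val + 9]

5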